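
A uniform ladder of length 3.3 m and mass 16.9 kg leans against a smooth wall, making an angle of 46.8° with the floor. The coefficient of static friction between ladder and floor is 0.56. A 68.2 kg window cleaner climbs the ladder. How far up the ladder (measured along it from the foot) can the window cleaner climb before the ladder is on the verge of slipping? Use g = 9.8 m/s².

Taking torques about the foot of the ladder:
Ladder weight 16.9×9.8 = 165.6 N acts at 1.65 m along the ladder; its horizontal arm is 1.65·cos46.8° = 1.13 m → τ = 187.1 N·m clockwise.
Window cleaner weight 68.2×9.8 = 668.4 N at distance d → arm d·cos46.8° → τ = 668.4·d·0.6845 clockwise.
Wall normal N at the top has arm L sinθ = 2.406 m counterclockwise, so Στ = 0 gives N·2.406 = 187.1 + 457.5·d.
ΣFy = 0 ⇒ N_floor = 834 N, so the maximum friction is μ_s·N_floor = 0.56×834 = 467 N. ΣFx = 0 ⇒ N_wall = f, so at the slipping point N = 467 N.
Substituting: 467×2.406 = 187.1 + 457.5·d ⇒ d = (1124 − 187.1) / 457.5 = 2.05 m.

d ≈ 2.05 m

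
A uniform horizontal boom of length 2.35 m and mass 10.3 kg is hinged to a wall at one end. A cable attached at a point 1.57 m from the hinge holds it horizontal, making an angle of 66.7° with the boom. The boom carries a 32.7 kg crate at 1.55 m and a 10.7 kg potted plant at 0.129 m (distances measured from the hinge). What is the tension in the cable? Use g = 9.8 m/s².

T ≈ 436 N

Sum moments about the hinge (the unknown hinge reaction has zero arm there).
Beam weight: 10.3 × 9.8 = 100.9 N down at 1.175 m → arm 1.175 m, τ = 100.9 × 1.175 = 118.6 N·m clockwise.
Crate: 32.7 × 9.8 = 320.5 N down at 1.55 m → arm 1.55 m, τ = 320.5 × 1.55 = 496.8 N·m clockwise.
Potted plant: 10.7 × 9.8 = 104.9 N down at 0.129 m → arm 0.129 m, τ = 104.9 × 0.129 = 13.53 N·m clockwise.
Total clockwise load moment = 628.9 N·m.
The cable tension T acts at 1.57 m; only its component perpendicular to the boom, T sinθ, produces torque. sin 66.7° = 0.9184.
Στ = 0 ⇒ T × 1.57 × 0.9184 = 628.9 ⇒ T = 628.9 / 1.442 = 436 N.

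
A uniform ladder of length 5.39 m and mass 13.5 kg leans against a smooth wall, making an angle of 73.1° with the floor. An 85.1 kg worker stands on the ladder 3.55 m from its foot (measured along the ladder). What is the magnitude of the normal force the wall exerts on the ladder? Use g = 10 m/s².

N_wall ≈ 191 N

About the foot of the ladder:
Ladder weight 13.5×10 = 135 N acts at 2.695 m along the ladder; its horizontal arm is 2.695·cos73.1° = 0.7834 m → τ = 105.8 N·m clockwise.
Worker: 85.1×10 = 851 N at 3.55 m → arm 1.032 m → τ = 878.2 N·m clockwise.
Wall normal N acts horizontally at the top; its moment arm is the height L sinθ = 5.39·sin73.1° = 5.157 m, counterclockwise.
For rotational equilibrium, N × 5.157 = 984, so N = 191 N.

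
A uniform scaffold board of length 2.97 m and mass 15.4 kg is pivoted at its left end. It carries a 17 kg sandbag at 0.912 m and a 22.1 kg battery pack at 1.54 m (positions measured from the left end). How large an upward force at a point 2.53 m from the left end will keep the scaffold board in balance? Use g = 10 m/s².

Take moments about the left end.
Beam weight: 15.4 × 10 = 154 N down at 1.485 m → arm 1.485 m, τ = 154 × 1.485 = 228.7 N·m clockwise.
Sandbag: 17 × 10 = 170 N down at 0.912 m → arm 0.912 m, τ = 170 × 0.912 = 155 N·m clockwise.
Battery pack: 22.1 × 10 = 221 N down at 1.54 m → arm 1.54 m, τ = 221 × 1.54 = 340.3 N·m clockwise.
Net moment of the loads = 724 N·m clockwise.
The upward force F acts at a point 2.53 m from the left end, arm 2.53 m, giving F × 2.53 counterclockwise.
For rotational equilibrium, F × 2.53 = 724, so F = 724 / 2.53 = 286 N.

F ≈ 286 N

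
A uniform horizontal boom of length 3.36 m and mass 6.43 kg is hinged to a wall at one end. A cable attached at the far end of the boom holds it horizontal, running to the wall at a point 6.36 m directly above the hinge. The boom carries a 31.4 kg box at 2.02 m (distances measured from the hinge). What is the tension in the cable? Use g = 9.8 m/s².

T ≈ 245 N

Choose the hinge as the axis so the unknown hinge reaction has zero arm there.
Beam weight: 6.43 × 9.8 = 63.01 N down at 1.68 m → arm 1.68 m, τ = 63.01 × 1.68 = 105.9 N·m clockwise.
Box: 31.4 × 9.8 = 307.7 N down at 2.02 m → arm 2.02 m, τ = 307.7 × 2.02 = 621.6 N·m clockwise.
Total clockwise load moment = 727.5 N·m.
The cable tension T acts at 3.36 m; only its component perpendicular to the boom, T sinθ, produces torque. sinθ = h/√(h²+d²) = 6.36/√(6.36²+3.36²) = 0.8842.
Setting net torque to zero: T × 3.36 × 0.8842 = 727.5 → T = 727.5 / 2.971 = 245 N.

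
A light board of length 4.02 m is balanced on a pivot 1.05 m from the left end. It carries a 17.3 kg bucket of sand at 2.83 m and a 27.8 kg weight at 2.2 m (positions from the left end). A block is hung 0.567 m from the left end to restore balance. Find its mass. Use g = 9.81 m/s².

Taking torques about the pivot (at 1.05 m from the left end):
Bucket of sand: 17.3 × 9.81 = 169.7 N down at 2.83 m → arm 1.78 m, τ = 169.7 × 1.78 = 302.1 N·m clockwise.
Weight: 27.8 × 9.81 = 272.7 N down at 2.2 m → arm 1.15 m, τ = 272.7 × 1.15 = 313.6 N·m clockwise.
Net moment of known loads = 615.7 N·m clockwise.
An unknown mass m at 0.567 m has arm 0.483 m; its moment is m·g·0.483 counterclockwise.
Setting net torque to zero: m × 9.81 × 0.483 = 615.7 → m = 615.7 / (9.81 × 0.483) = 130 kg.

m ≈ 130 kg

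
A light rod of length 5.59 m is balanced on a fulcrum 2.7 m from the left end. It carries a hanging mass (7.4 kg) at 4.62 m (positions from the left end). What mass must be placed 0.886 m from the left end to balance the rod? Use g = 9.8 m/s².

m ≈ 7.83 kg

Sum moments about the fulcrum (at 2.7 m from the left end) (the support reaction has zero arm there).
Hanging mass: 7.4 × 9.8 = 72.52 N down at 4.62 m → arm 1.92 m, τ = 72.52 × 1.92 = 139.2 N·m clockwise.
Net moment of known loads = 139.2 N·m clockwise.
An unknown mass m at 0.886 m has arm 1.814 m; its moment is m·g·1.814 counterclockwise.
Στ = 0 ⇒ m × 9.8 × 1.814 = 139.2 ⇒ m = 139.2 / (9.8 × 1.814) = 7.83 kg.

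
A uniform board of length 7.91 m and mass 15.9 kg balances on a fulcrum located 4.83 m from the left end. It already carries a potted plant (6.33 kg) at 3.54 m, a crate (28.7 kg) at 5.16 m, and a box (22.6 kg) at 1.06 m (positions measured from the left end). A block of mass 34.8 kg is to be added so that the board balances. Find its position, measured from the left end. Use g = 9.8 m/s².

x ≈ 7.64 m from the left end

Taking torques about the fulcrum (at 4.83 m from the left end):
Beam weight: 15.9 × 9.8 = 155.8 N down at 3.955 m → arm 0.875 m, τ = 155.8 × 0.875 = 136.3 N·m counterclockwise.
Potted plant: 6.33 × 9.8 = 62.03 N down at 3.54 m → arm 1.29 m, τ = 62.03 × 1.29 = 80.02 N·m counterclockwise.
Crate: 28.7 × 9.8 = 281.3 N down at 5.16 m → arm 0.33 m, τ = 281.3 × 0.33 = 92.83 N·m clockwise.
Box: 22.6 × 9.8 = 221.5 N down at 1.06 m → arm 3.77 m, τ = 221.5 × 3.77 = 835.1 N·m counterclockwise.
Net moment of existing loads = 958.6 N·m counterclockwise.
The block weighs 34.8 × 9.8 = 341 N and must supply an equal clockwise moment, so its lever arm about the fulcrum is 958.6 / 341 = 2.81 m.
That puts it at 4.83 + 2.81 = 7.64 m from the left end.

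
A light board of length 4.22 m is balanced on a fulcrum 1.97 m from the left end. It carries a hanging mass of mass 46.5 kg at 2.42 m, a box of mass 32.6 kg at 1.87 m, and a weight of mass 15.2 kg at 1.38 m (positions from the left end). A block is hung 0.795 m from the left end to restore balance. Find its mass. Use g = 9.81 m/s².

Take moments about the fulcrum (at 1.97 m from the left end).
Hanging mass: 46.5 × 9.81 = 456.2 N down at 2.42 m → arm 0.45 m, τ = 456.2 × 0.45 = 205.3 N·m clockwise.
Box: 32.6 × 9.81 = 319.8 N down at 1.87 m → arm 0.1 m, τ = 319.8 × 0.1 = 31.98 N·m counterclockwise.
Weight: 15.2 × 9.81 = 149.1 N down at 1.38 m → arm 0.59 m, τ = 149.1 × 0.59 = 87.97 N·m counterclockwise.
Net moment of known loads = 85.35 N·m clockwise.
An unknown mass m at 0.795 m has arm 1.175 m; its moment is m·g·1.175 counterclockwise.
Setting net torque to zero: m × 9.81 × 1.175 = 85.35 → m = 85.35 / (9.81 × 1.175) = 7.4 kg.

m ≈ 7.4 kg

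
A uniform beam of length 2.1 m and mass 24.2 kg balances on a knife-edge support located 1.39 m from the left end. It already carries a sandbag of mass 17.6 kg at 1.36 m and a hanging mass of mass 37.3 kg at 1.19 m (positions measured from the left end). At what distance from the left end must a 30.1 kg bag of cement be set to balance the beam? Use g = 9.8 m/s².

x ≈ 1.93 m from the left end

Sum moments about the knife-edge support (at 1.39 m from the left end) (the support reaction has zero arm there).
Beam weight: 24.2 × 9.8 = 237.2 N down at 1.05 m → arm 0.34 m, τ = 237.2 × 0.34 = 80.65 N·m counterclockwise.
Sandbag: 17.6 × 9.8 = 172.5 N down at 1.36 m → arm 0.03 m, τ = 172.5 × 0.03 = 5.175 N·m counterclockwise.
Hanging mass: 37.3 × 9.8 = 365.5 N down at 1.19 m → arm 0.2 m, τ = 365.5 × 0.2 = 73.1 N·m counterclockwise.
Net moment of existing loads = 158.9 N·m counterclockwise.
The bag of cement weighs 30.1 × 9.8 = 295 N and must supply an equal clockwise moment, so its lever arm about the knife-edge support is 158.9 / 295 = 0.539 m.
That puts it at 1.39 + 0.539 = 1.93 m from the left end.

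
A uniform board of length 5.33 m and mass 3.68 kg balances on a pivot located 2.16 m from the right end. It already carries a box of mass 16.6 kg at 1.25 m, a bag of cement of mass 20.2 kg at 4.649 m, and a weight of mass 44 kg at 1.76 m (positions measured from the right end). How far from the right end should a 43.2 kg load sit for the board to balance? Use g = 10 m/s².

x ≈ 1.71 m from the right end

Taking torques about the pivot (at 2.16 m from the right end):
Beam weight: 3.68 × 10 = 36.8 N down at 2.665 m → arm 0.505 m, τ = 36.8 × 0.505 = 18.58 N·m counterclockwise.
Box: 16.6 × 10 = 166 N down at 1.25 m → arm 0.91 m, τ = 166 × 0.91 = 151.1 N·m clockwise.
Bag of cement: 20.2 × 10 = 202 N down at 4.649 m → arm 2.489 m, τ = 202 × 2.489 = 502.8 N·m counterclockwise.
Weight: 44 × 10 = 440 N down at 1.76 m → arm 0.4 m, τ = 440 × 0.4 = 176 N·m clockwise.
Net moment of existing loads = 194.3 N·m counterclockwise.
The load weighs 43.2 × 10 = 432 N and must supply an equal clockwise moment, so its lever arm about the pivot is 194.3 / 432 = 0.45 m.
That puts it at 2.16 − 0.45 = 1.71 m from the right end.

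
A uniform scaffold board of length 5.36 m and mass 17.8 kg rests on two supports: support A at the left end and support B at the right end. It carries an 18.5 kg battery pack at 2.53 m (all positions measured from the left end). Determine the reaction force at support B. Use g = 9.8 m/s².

About support A:
Beam weight: 17.8 × 9.8 = 174.4 N down at 2.68 m → arm 2.68 m, τ = 174.4 × 2.68 = 467.4 N·m clockwise.
Battery pack: 18.5 × 9.8 = 181.3 N down at 2.53 m → arm 2.53 m, τ = 181.3 × 2.53 = 458.7 N·m clockwise.
Net load moment about support A = 926.1 N·m clockwise.
Reaction R at support B is upward at 5.36 m, arm 5.36 m → moment R × 5.36 counterclockwise.
Balancing moments: R × 5.36 = 926.1, giving R = 173 N.

R_B ≈ 173 N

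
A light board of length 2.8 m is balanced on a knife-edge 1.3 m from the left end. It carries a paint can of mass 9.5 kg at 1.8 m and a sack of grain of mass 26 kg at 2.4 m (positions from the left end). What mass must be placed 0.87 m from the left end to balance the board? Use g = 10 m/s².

Taking torques about the knife-edge (at 1.3 m from the left end):
Paint can: 9.5 × 10 = 95 N down at 1.8 m → arm 0.5 m, τ = 95 × 0.5 = 47.5 N·m clockwise.
Sack of grain: 26 × 10 = 260 N down at 2.4 m → arm 1.1 m, τ = 260 × 1.1 = 286 N·m clockwise.
Net moment of known loads = 333.5 N·m clockwise.
An unknown mass m at 0.87 m has arm 0.43 m; its moment is m·g·0.43 counterclockwise.
For rotational equilibrium, m × 10 × 0.43 = 333.5, so m = 333.5 / (10 × 0.43) = 77.6 kg.

m ≈ 77.6 kg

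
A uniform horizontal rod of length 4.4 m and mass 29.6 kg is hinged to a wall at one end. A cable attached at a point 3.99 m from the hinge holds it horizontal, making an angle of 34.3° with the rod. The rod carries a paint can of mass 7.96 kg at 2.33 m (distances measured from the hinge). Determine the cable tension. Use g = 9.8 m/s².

Choose the hinge as the axis so the unknown hinge reaction has zero arm there.
Beam weight: 29.6 × 9.8 = 290.1 N down at 2.2 m → arm 2.2 m, τ = 290.1 × 2.2 = 638.2 N·m clockwise.
Paint can: 7.96 × 9.8 = 78.01 N down at 2.33 m → arm 2.33 m, τ = 78.01 × 2.33 = 181.8 N·m clockwise.
Total clockwise load moment = 820 N·m.
The cable tension T acts at 3.99 m; only its component perpendicular to the rod, T sinθ, produces torque. sin 34.3° = 0.5635.
For rotational equilibrium, T × 3.99 × 0.5635 = 820, so T = 820 / 2.248 = 365 N.

T ≈ 365 N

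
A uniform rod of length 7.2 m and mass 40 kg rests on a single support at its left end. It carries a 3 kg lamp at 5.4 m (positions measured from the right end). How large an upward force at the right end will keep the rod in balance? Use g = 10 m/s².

Sum moments about the left end (the unknown pivot reaction has zero arm there).
Beam weight: 40 × 10 = 400 N down at 3.6 m → arm 3.6 m, τ = 400 × 3.6 = 1440 N·m clockwise.
Lamp: 3 × 10 = 30 N down at 5.4 m → arm 1.8 m, τ = 30 × 1.8 = 54 N·m clockwise.
Net moment of the loads = 1494 N·m clockwise.
The upward force F acts at the right end, arm 7.2 m, giving F × 7.2 counterclockwise.
Balancing moments: F × 7.2 = 1494, giving F = 1494 / 7.2 = 208 N.

F ≈ 208 N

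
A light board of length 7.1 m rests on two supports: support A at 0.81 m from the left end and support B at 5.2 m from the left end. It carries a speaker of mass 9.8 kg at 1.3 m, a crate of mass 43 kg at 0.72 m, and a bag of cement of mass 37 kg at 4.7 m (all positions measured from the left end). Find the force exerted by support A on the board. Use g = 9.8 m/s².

Taking torques about support B:
Speaker: 9.8 × 9.8 = 96.04 N down at 1.3 m → arm 3.9 m, τ = 96.04 × 3.9 = 374.6 N·m counterclockwise.
Crate: 43 × 9.8 = 421.4 N down at 0.72 m → arm 4.48 m, τ = 421.4 × 4.48 = 1888 N·m counterclockwise.
Bag of cement: 37 × 9.8 = 362.6 N down at 4.7 m → arm 0.5 m, τ = 362.6 × 0.5 = 181.3 N·m counterclockwise.
Net load moment about support B = 2444 N·m counterclockwise.
Reaction R at support A is upward at 0.81 m, arm 4.39 m → moment R × 4.39 clockwise.
Balancing moments: R × 4.39 = 2444, giving R = 557 N.

R_A ≈ 557 N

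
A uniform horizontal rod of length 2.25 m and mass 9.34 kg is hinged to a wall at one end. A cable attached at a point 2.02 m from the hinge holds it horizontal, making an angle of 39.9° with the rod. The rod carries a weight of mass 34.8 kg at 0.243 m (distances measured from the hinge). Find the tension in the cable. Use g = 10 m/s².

Taking torques about the hinge:
Beam weight: 9.34 × 10 = 93.4 N down at 1.125 m → arm 1.125 m, τ = 93.4 × 1.125 = 105.1 N·m clockwise.
Weight: 34.8 × 10 = 348 N down at 0.243 m → arm 0.243 m, τ = 348 × 0.243 = 84.56 N·m clockwise.
Total clockwise load moment = 189.7 N·m.
The cable tension T acts at 2.02 m; only its component perpendicular to the rod, T sinθ, produces torque. sin 39.9° = 0.6414.
For rotational equilibrium, T × 2.02 × 0.6414 = 189.7, so T = 189.7 / 1.296 = 146 N.

T ≈ 146 N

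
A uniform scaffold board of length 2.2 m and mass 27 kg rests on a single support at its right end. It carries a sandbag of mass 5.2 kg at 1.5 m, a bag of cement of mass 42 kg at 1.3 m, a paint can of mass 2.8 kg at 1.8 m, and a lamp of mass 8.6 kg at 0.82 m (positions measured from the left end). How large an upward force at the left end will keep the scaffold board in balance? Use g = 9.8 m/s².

About the right end:
Beam weight: 27 × 9.8 = 264.6 N down at 1.1 m → arm 1.1 m, τ = 264.6 × 1.1 = 291.1 N·m counterclockwise.
Sandbag: 5.2 × 9.8 = 50.96 N down at 1.5 m → arm 0.7 m, τ = 50.96 × 0.7 = 35.67 N·m counterclockwise.
Bag of cement: 42 × 9.8 = 411.6 N down at 1.3 m → arm 0.9 m, τ = 411.6 × 0.9 = 370.4 N·m counterclockwise.
Paint can: 2.8 × 9.8 = 27.44 N down at 1.8 m → arm 0.4 m, τ = 27.44 × 0.4 = 10.98 N·m counterclockwise.
Lamp: 8.6 × 9.8 = 84.28 N down at 0.82 m → arm 1.38 m, τ = 84.28 × 1.38 = 116.3 N·m counterclockwise.
Net moment of the loads = 824.5 N·m counterclockwise.
The upward force F acts at the left end, arm 2.2 m, giving F × 2.2 clockwise.
Setting net torque to zero: F × 2.2 = 824.5 → F = 824.5 / 2.2 = 375 N.

F ≈ 375 N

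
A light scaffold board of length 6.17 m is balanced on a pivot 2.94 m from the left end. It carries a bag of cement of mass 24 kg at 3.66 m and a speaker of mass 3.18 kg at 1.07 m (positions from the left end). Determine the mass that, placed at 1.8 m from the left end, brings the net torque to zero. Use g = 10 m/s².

m ≈ 9.94 kg

About the pivot (at 2.94 m from the left end):
Bag of cement: 24 × 10 = 240 N down at 3.66 m → arm 0.72 m, τ = 240 × 0.72 = 172.8 N·m clockwise.
Speaker: 3.18 × 10 = 31.8 N down at 1.07 m → arm 1.87 m, τ = 31.8 × 1.87 = 59.47 N·m counterclockwise.
Net moment of known loads = 113.3 N·m clockwise.
An unknown mass m at 1.8 m has arm 1.14 m; its moment is m·g·1.14 counterclockwise.
For rotational equilibrium, m × 10 × 1.14 = 113.3, so m = 113.3 / (10 × 1.14) = 9.94 kg.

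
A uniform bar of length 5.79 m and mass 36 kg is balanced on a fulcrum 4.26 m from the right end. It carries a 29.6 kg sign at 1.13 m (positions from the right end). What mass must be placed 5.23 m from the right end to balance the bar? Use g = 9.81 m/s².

m ≈ 146 kg

About the fulcrum (at 4.26 m from the right end):
Beam weight: 36 × 9.81 = 353.2 N down at 2.895 m → arm 1.365 m, τ = 353.2 × 1.365 = 482.1 N·m clockwise.
Sign: 29.6 × 9.81 = 290.4 N down at 1.13 m → arm 3.13 m, τ = 290.4 × 3.13 = 909 N·m clockwise.
Net moment of known loads = 1391 N·m clockwise.
An unknown mass m at 5.23 m has arm 0.97 m; its moment is m·g·0.97 counterclockwise.
For rotational equilibrium, m × 9.81 × 0.97 = 1391, so m = 1391 / (9.81 × 0.97) = 146 kg.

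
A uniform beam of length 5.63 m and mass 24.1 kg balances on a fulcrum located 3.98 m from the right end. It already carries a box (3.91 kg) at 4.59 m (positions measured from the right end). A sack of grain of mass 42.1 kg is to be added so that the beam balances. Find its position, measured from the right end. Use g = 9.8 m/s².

x ≈ 4.59 m from the right end

Take moments about the fulcrum (at 3.98 m from the right end).
Beam weight: 24.1 × 9.8 = 236.2 N down at 2.815 m → arm 1.165 m, τ = 236.2 × 1.165 = 275.2 N·m clockwise.
Box: 3.91 × 9.8 = 38.32 N down at 4.59 m → arm 0.61 m, τ = 38.32 × 0.61 = 23.38 N·m counterclockwise.
Net moment of existing loads = 251.8 N·m clockwise.
The sack of grain weighs 42.1 × 9.8 = 412.6 N and must supply an equal counterclockwise moment, so its lever arm about the fulcrum is 251.8 / 412.6 = 0.61 m.
That puts it at 3.98 + 0.61 = 4.59 m from the right end.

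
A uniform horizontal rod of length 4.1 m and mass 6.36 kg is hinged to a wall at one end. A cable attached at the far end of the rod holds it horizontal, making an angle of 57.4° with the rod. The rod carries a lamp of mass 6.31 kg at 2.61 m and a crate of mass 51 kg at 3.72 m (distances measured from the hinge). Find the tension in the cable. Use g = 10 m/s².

T ≈ 635 N

Choose the hinge as the axis so the unknown hinge reaction has zero arm there.
Beam weight: 6.36 × 10 = 63.6 N down at 2.05 m → arm 2.05 m, τ = 63.6 × 2.05 = 130.4 N·m clockwise.
Lamp: 6.31 × 10 = 63.1 N down at 2.61 m → arm 2.61 m, τ = 63.1 × 2.61 = 164.7 N·m clockwise.
Crate: 51 × 10 = 510 N down at 3.72 m → arm 3.72 m, τ = 510 × 3.72 = 1897 N·m clockwise.
Total clockwise load moment = 2192 N·m.
The cable tension T acts at 4.1 m; only its component perpendicular to the rod, T sinθ, produces torque. sin 57.4° = 0.8425.
Balancing moments: T × 4.1 × 0.8425 = 2192, giving T = 2192 / 3.454 = 635 N.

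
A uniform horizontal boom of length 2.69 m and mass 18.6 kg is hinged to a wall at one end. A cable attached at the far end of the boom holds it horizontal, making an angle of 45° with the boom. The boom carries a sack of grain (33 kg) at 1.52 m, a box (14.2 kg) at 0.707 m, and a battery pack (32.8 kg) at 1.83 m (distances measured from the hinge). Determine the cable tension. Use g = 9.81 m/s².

Choose the hinge as the axis so the unknown hinge reaction has zero arm there.
Beam weight: 18.6 × 9.81 = 182.5 N down at 1.345 m → arm 1.345 m, τ = 182.5 × 1.345 = 245.5 N·m clockwise.
Sack of grain: 33 × 9.81 = 323.7 N down at 1.52 m → arm 1.52 m, τ = 323.7 × 1.52 = 492 N·m clockwise.
Box: 14.2 × 9.81 = 139.3 N down at 0.707 m → arm 0.707 m, τ = 139.3 × 0.707 = 98.49 N·m clockwise.
Battery pack: 32.8 × 9.81 = 321.8 N down at 1.83 m → arm 1.83 m, τ = 321.8 × 1.83 = 588.9 N·m clockwise.
Total clockwise load moment = 1425 N·m.
The cable tension T acts at 2.69 m; only its component perpendicular to the boom, T sinθ, produces torque. sin 45° = 0.7071.
Στ = 0 ⇒ T × 2.69 × 0.7071 = 1425 ⇒ T = 1425 / 1.902 = 749 N.

T ≈ 749 N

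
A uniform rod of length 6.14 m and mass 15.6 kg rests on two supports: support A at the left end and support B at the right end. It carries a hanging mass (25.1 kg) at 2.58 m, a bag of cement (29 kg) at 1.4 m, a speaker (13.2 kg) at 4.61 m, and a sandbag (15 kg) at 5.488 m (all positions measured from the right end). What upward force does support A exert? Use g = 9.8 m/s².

R_A ≈ 473 N

About support B:
Beam weight: 15.6 × 9.8 = 152.9 N down at 3.07 m → arm 3.07 m, τ = 152.9 × 3.07 = 469.4 N·m counterclockwise.
Hanging mass: 25.1 × 9.8 = 246 N down at 2.58 m → arm 2.58 m, τ = 246 × 2.58 = 634.7 N·m counterclockwise.
Bag of cement: 29 × 9.8 = 284.2 N down at 1.4 m → arm 1.4 m, τ = 284.2 × 1.4 = 397.9 N·m counterclockwise.
Speaker: 13.2 × 9.8 = 129.4 N down at 4.61 m → arm 4.61 m, τ = 129.4 × 4.61 = 596.5 N·m counterclockwise.
Sandbag: 15 × 9.8 = 147 N down at 5.488 m → arm 5.488 m, τ = 147 × 5.488 = 806.7 N·m counterclockwise.
Net load moment about support B = 2905 N·m counterclockwise.
Reaction R at support A is upward at 6.14 m, arm 6.14 m → moment R × 6.14 clockwise.
Balancing moments: R × 6.14 = 2905, giving R = 473 N.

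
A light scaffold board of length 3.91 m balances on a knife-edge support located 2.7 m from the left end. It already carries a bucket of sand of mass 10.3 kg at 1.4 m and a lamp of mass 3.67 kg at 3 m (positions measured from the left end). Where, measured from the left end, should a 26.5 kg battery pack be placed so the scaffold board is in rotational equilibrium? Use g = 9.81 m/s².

x ≈ 3.16 m from the left end

Choose the knife-edge support (at 2.7 m from the left end) as the axis so the support reaction has zero arm there.
Bucket of sand: 10.3 × 9.81 = 101 N down at 1.4 m → arm 1.3 m, τ = 101 × 1.3 = 131.3 N·m counterclockwise.
Lamp: 3.67 × 9.81 = 36 N down at 3 m → arm 0.3 m, τ = 36 × 0.3 = 10.8 N·m clockwise.
Net moment of existing loads = 120.5 N·m counterclockwise.
The battery pack weighs 26.5 × 9.81 = 260 N and must supply an equal clockwise moment, so its lever arm about the knife-edge support is 120.5 / 260 = 0.463 m.
That puts it at 2.7 + 0.463 = 3.16 m from the left end.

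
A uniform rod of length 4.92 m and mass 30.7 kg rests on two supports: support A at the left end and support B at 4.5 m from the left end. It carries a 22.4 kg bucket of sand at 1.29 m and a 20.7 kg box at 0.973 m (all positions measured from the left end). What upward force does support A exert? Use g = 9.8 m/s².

Sum moments about support B (its reaction then has zero moment arm).
Beam weight: 30.7 × 9.8 = 300.9 N down at 2.46 m → arm 2.04 m, τ = 300.9 × 2.04 = 613.8 N·m counterclockwise.
Bucket of sand: 22.4 × 9.8 = 219.5 N down at 1.29 m → arm 3.21 m, τ = 219.5 × 3.21 = 704.6 N·m counterclockwise.
Box: 20.7 × 9.8 = 202.9 N down at 0.973 m → arm 3.527 m, τ = 202.9 × 3.527 = 715.6 N·m counterclockwise.
Net load moment about support B = 2034 N·m counterclockwise.
Reaction R at support A is upward at 0 m, arm 4.5 m → moment R × 4.5 clockwise.
Balancing moments: R × 4.5 = 2034, giving R = 452 N.

R_A ≈ 452 N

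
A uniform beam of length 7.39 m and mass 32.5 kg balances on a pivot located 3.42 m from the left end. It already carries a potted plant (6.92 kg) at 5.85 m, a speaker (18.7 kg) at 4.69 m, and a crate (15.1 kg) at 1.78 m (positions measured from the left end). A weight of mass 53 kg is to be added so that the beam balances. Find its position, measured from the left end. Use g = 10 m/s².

x ≈ 2.95 m from the left end

Taking torques about the pivot (at 3.42 m from the left end):
Beam weight: 32.5 × 10 = 325 N down at 3.695 m → arm 0.275 m, τ = 325 × 0.275 = 89.38 N·m clockwise.
Potted plant: 6.92 × 10 = 69.2 N down at 5.85 m → arm 2.43 m, τ = 69.2 × 2.43 = 168.2 N·m clockwise.
Speaker: 18.7 × 10 = 187 N down at 4.69 m → arm 1.27 m, τ = 187 × 1.27 = 237.5 N·m clockwise.
Crate: 15.1 × 10 = 151 N down at 1.78 m → arm 1.64 m, τ = 151 × 1.64 = 247.6 N·m counterclockwise.
Net moment of existing loads = 247.5 N·m clockwise.
The weight weighs 53 × 10 = 530 N and must supply an equal counterclockwise moment, so its lever arm about the pivot is 247.5 / 530 = 0.467 m.
That puts it at 3.42 − 0.467 = 2.95 m from the left end.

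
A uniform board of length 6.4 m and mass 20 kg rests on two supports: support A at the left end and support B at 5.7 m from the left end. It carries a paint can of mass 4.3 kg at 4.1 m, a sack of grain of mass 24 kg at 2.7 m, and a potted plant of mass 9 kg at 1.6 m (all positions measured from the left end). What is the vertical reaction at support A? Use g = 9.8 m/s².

R_A ≈ 285 N

Choose support B as the axis so its reaction then has zero moment arm.
Beam weight: 20 × 9.8 = 196 N down at 3.2 m → arm 2.5 m, τ = 196 × 2.5 = 490 N·m counterclockwise.
Paint can: 4.3 × 9.8 = 42.14 N down at 4.1 m → arm 1.6 m, τ = 42.14 × 1.6 = 67.42 N·m counterclockwise.
Sack of grain: 24 × 9.8 = 235.2 N down at 2.7 m → arm 3 m, τ = 235.2 × 3 = 705.6 N·m counterclockwise.
Potted plant: 9 × 9.8 = 88.2 N down at 1.6 m → arm 4.1 m, τ = 88.2 × 4.1 = 361.6 N·m counterclockwise.
Net load moment about support B = 1625 N·m counterclockwise.
Reaction R at support A is upward at 0 m, arm 5.7 m → moment R × 5.7 clockwise.
Balancing moments: R × 5.7 = 1625, giving R = 285 N.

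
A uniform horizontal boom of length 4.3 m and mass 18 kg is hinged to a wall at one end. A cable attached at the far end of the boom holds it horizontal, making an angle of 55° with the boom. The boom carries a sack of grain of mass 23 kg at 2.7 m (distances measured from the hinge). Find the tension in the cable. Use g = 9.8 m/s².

T ≈ 280 N

Choose the hinge as the axis so the unknown hinge reaction has zero arm there.
Beam weight: 18 × 9.8 = 176.4 N down at 2.15 m → arm 2.15 m, τ = 176.4 × 2.15 = 379.3 N·m clockwise.
Sack of grain: 23 × 9.8 = 225.4 N down at 2.7 m → arm 2.7 m, τ = 225.4 × 2.7 = 608.6 N·m clockwise.
Total clockwise load moment = 987.9 N·m.
The cable tension T acts at 4.3 m; only its component perpendicular to the boom, T sinθ, produces torque. sin 55° = 0.8192.
Setting net torque to zero: T × 4.3 × 0.8192 = 987.9 → T = 987.9 / 3.523 = 280 N.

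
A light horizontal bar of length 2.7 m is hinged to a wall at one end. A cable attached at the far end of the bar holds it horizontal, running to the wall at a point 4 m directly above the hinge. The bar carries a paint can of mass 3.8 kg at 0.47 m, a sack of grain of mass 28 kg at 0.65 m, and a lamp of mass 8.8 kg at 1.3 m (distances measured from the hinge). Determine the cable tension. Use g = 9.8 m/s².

About the hinge:
Paint can: 3.8 × 9.8 = 37.24 N down at 0.47 m → arm 0.47 m, τ = 37.24 × 0.47 = 17.5 N·m clockwise.
Sack of grain: 28 × 9.8 = 274.4 N down at 0.65 m → arm 0.65 m, τ = 274.4 × 0.65 = 178.4 N·m clockwise.
Lamp: 8.8 × 9.8 = 86.24 N down at 1.3 m → arm 1.3 m, τ = 86.24 × 1.3 = 112.1 N·m clockwise.
Total clockwise load moment = 308 N·m.
The cable tension T acts at 2.7 m; only its component perpendicular to the bar, T sinθ, produces torque. sinθ = h/√(h²+d²) = 4/√(4²+2.7²) = 0.8288.
For rotational equilibrium, T × 2.7 × 0.8288 = 308, so T = 308 / 2.238 = 138 N.

T ≈ 138 N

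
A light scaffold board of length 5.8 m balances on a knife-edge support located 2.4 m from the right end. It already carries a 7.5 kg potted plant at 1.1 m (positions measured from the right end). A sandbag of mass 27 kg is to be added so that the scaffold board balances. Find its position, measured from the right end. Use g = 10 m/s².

Choose the knife-edge support (at 2.4 m from the right end) as the axis so the support reaction has zero arm there.
Potted plant: 7.5 × 10 = 75 N down at 1.1 m → arm 1.3 m, τ = 75 × 1.3 = 97.5 N·m clockwise.
Net moment of existing loads = 97.5 N·m clockwise.
The sandbag weighs 27 × 10 = 270 N and must supply an equal counterclockwise moment, so its lever arm about the knife-edge support is 97.5 / 270 = 0.361 m.
That puts it at 2.4 + 0.361 = 2.76 m from the right end.

x ≈ 2.76 m from the right end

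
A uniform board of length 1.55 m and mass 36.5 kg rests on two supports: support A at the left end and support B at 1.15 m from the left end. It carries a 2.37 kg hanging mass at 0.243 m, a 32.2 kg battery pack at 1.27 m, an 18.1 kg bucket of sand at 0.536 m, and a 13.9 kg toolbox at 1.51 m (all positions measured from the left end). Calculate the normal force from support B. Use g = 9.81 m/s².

Choose support A as the axis so its reaction then has zero moment arm.
Beam weight: 36.5 × 9.81 = 358.1 N down at 0.775 m → arm 0.775 m, τ = 358.1 × 0.775 = 277.5 N·m clockwise.
Hanging mass: 2.37 × 9.81 = 23.25 N down at 0.243 m → arm 0.243 m, τ = 23.25 × 0.243 = 5.65 N·m clockwise.
Battery pack: 32.2 × 9.81 = 315.9 N down at 1.27 m → arm 1.27 m, τ = 315.9 × 1.27 = 401.2 N·m clockwise.
Bucket of sand: 18.1 × 9.81 = 177.6 N down at 0.536 m → arm 0.536 m, τ = 177.6 × 0.536 = 95.19 N·m clockwise.
Toolbox: 13.9 × 9.81 = 136.4 N down at 1.51 m → arm 1.51 m, τ = 136.4 × 1.51 = 206 N·m clockwise.
Net load moment about support A = 985.5 N·m clockwise.
Reaction R at support B is upward at 1.15 m, arm 1.15 m → moment R × 1.15 counterclockwise.
Στ = 0 ⇒ R × 1.15 = 985.5 ⇒ R = 857 N.

R_B ≈ 857 N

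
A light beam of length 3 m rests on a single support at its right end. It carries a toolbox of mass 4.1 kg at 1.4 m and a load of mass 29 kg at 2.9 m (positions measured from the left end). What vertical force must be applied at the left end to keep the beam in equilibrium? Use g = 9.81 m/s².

About the right end:
Toolbox: 4.1 × 9.81 = 40.22 N down at 1.4 m → arm 1.6 m, τ = 40.22 × 1.6 = 64.35 N·m counterclockwise.
Load: 29 × 9.81 = 284.5 N down at 2.9 m → arm 0.1 m, τ = 284.5 × 0.1 = 28.45 N·m counterclockwise.
Net moment of the loads = 92.8 N·m counterclockwise.
The upward force F acts at the left end, arm 3 m, giving F × 3 clockwise.
Στ = 0 ⇒ F × 3 = 92.8 ⇒ F = 92.8 / 3 = 30.9 N.

F ≈ 30.9 N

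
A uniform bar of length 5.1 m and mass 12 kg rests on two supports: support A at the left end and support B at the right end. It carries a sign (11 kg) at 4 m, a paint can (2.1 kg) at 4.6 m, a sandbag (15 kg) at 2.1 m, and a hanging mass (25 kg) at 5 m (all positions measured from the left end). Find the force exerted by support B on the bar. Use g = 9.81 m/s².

R_B ≈ 463 N

Choose support A as the axis so its reaction then has zero moment arm.
Beam weight: 12 × 9.81 = 117.7 N down at 2.55 m → arm 2.55 m, τ = 117.7 × 2.55 = 300.1 N·m clockwise.
Sign: 11 × 9.81 = 107.9 N down at 4 m → arm 4 m, τ = 107.9 × 4 = 431.6 N·m clockwise.
Paint can: 2.1 × 9.81 = 20.6 N down at 4.6 m → arm 4.6 m, τ = 20.6 × 4.6 = 94.76 N·m clockwise.
Sandbag: 15 × 9.81 = 147.2 N down at 2.1 m → arm 2.1 m, τ = 147.2 × 2.1 = 309.1 N·m clockwise.
Hanging mass: 25 × 9.81 = 245.2 N down at 5 m → arm 5 m, τ = 245.2 × 5 = 1226 N·m clockwise.
Net load moment about support A = 2362 N·m clockwise.
Reaction R at support B is upward at 5.1 m, arm 5.1 m → moment R × 5.1 counterclockwise.
Στ = 0 ⇒ R × 5.1 = 2362 ⇒ R = 463 N.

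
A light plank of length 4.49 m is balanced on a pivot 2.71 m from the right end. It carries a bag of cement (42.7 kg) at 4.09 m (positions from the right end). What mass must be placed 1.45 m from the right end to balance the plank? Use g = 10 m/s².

m ≈ 46.8 kg

About the pivot (at 2.71 m from the right end):
Bag of cement: 42.7 × 10 = 427 N down at 4.09 m → arm 1.38 m, τ = 427 × 1.38 = 589.3 N·m counterclockwise.
Net moment of known loads = 589.3 N·m counterclockwise.
An unknown mass m at 1.45 m has arm 1.26 m; its moment is m·g·1.26 clockwise.
For rotational equilibrium, m × 10 × 1.26 = 589.3, so m = 589.3 / (10 × 1.26) = 46.8 kg.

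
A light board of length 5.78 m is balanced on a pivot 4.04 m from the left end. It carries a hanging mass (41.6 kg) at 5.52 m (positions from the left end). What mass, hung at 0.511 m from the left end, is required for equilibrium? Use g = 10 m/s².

Taking torques about the pivot (at 4.04 m from the left end):
Hanging mass: 41.6 × 10 = 416 N down at 5.52 m → arm 1.48 m, τ = 416 × 1.48 = 615.7 N·m clockwise.
Net moment of known loads = 615.7 N·m clockwise.
An unknown mass m at 0.511 m has arm 3.529 m; its moment is m·g·3.529 counterclockwise.
Balancing moments: m × 10 × 3.529 = 615.7, giving m = 615.7 / (10 × 3.529) = 17.4 kg.

m ≈ 17.4 kg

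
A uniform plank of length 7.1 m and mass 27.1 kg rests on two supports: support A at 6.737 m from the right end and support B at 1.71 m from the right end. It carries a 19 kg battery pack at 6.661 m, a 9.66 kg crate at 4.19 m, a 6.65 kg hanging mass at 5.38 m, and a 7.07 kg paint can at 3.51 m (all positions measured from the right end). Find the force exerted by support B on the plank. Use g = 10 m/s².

R_B ≈ 287 N

Sum moments about support A (its reaction then has zero moment arm).
Beam weight: 27.1 × 10 = 271 N down at 3.55 m → arm 3.187 m, τ = 271 × 3.187 = 863.7 N·m clockwise.
Battery pack: 19 × 10 = 190 N down at 6.661 m → arm 0.076 m, τ = 190 × 0.076 = 14.44 N·m clockwise.
Crate: 9.66 × 10 = 96.6 N down at 4.19 m → arm 2.547 m, τ = 96.6 × 2.547 = 246 N·m clockwise.
Hanging mass: 6.65 × 10 = 66.5 N down at 5.38 m → arm 1.357 m, τ = 66.5 × 1.357 = 90.24 N·m clockwise.
Paint can: 7.07 × 10 = 70.7 N down at 3.51 m → arm 3.227 m, τ = 70.7 × 3.227 = 228.1 N·m clockwise.
Net load moment about support A = 1442 N·m clockwise.
Reaction R at support B is upward at 1.71 m, arm 5.027 m → moment R × 5.027 counterclockwise.
Στ = 0 ⇒ R × 5.027 = 1442 ⇒ R = 287 N.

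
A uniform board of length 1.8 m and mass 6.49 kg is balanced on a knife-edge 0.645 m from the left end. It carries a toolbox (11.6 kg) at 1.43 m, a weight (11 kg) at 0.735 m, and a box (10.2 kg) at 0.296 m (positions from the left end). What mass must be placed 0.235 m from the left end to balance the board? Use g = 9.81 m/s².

Taking torques about the knife-edge (at 0.645 m from the left end):
Beam weight: 6.49 × 9.81 = 63.67 N down at 0.9 m → arm 0.255 m, τ = 63.67 × 0.255 = 16.24 N·m clockwise.
Toolbox: 11.6 × 9.81 = 113.8 N down at 1.43 m → arm 0.785 m, τ = 113.8 × 0.785 = 89.33 N·m clockwise.
Weight: 11 × 9.81 = 107.9 N down at 0.735 m → arm 0.09 m, τ = 107.9 × 0.09 = 9.711 N·m clockwise.
Box: 10.2 × 9.81 = 100.1 N down at 0.296 m → arm 0.349 m, τ = 100.1 × 0.349 = 34.93 N·m counterclockwise.
Net moment of known loads = 80.35 N·m clockwise.
An unknown mass m at 0.235 m has arm 0.41 m; its moment is m·g·0.41 counterclockwise.
Στ = 0 ⇒ m × 9.81 × 0.41 = 80.35 ⇒ m = 80.35 / (9.81 × 0.41) = 20 kg.

m ≈ 20 kg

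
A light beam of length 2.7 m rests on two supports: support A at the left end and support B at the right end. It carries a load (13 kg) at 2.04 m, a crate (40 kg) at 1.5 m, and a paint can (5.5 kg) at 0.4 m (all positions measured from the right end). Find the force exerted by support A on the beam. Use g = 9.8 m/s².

R_A ≈ 322 N

Take moments about support B.
Load: 13 × 9.8 = 127.4 N down at 2.04 m → arm 2.04 m, τ = 127.4 × 2.04 = 259.9 N·m counterclockwise.
Crate: 40 × 9.8 = 392 N down at 1.5 m → arm 1.5 m, τ = 392 × 1.5 = 588 N·m counterclockwise.
Paint can: 5.5 × 9.8 = 53.9 N down at 0.4 m → arm 0.4 m, τ = 53.9 × 0.4 = 21.56 N·m counterclockwise.
Net load moment about support B = 869.5 N·m counterclockwise.
Reaction R at support A is upward at 2.7 m, arm 2.7 m → moment R × 2.7 clockwise.
Στ = 0 ⇒ R × 2.7 = 869.5 ⇒ R = 322 N.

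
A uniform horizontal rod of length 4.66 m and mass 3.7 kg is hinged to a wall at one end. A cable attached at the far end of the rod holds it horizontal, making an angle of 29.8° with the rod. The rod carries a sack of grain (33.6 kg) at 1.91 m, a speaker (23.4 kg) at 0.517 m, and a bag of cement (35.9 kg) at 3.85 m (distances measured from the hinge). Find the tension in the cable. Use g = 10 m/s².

About the hinge:
Beam weight: 3.7 × 10 = 37 N down at 2.33 m → arm 2.33 m, τ = 37 × 2.33 = 86.21 N·m clockwise.
Sack of grain: 33.6 × 10 = 336 N down at 1.91 m → arm 1.91 m, τ = 336 × 1.91 = 641.8 N·m clockwise.
Speaker: 23.4 × 10 = 234 N down at 0.517 m → arm 0.517 m, τ = 234 × 0.517 = 121 N·m clockwise.
Bag of cement: 35.9 × 10 = 359 N down at 3.85 m → arm 3.85 m, τ = 359 × 3.85 = 1382 N·m clockwise.
Total clockwise load moment = 2231 N·m.
The cable tension T acts at 4.66 m; only its component perpendicular to the rod, T sinθ, produces torque. sin 29.8° = 0.497.
Balancing moments: T × 4.66 × 0.497 = 2231, giving T = 2231 / 2.316 = 963 N.

T ≈ 963 N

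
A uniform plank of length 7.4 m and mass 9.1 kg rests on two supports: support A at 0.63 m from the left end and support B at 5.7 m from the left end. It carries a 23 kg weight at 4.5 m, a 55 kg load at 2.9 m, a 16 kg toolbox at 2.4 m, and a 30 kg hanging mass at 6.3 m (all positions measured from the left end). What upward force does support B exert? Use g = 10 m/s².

R_B ≈ 868 N

About support A:
Beam weight: 9.1 × 10 = 91 N down at 3.7 m → arm 3.07 m, τ = 91 × 3.07 = 279.4 N·m clockwise.
Weight: 23 × 10 = 230 N down at 4.5 m → arm 3.87 m, τ = 230 × 3.87 = 890.1 N·m clockwise.
Load: 55 × 10 = 550 N down at 2.9 m → arm 2.27 m, τ = 550 × 2.27 = 1248 N·m clockwise.
Toolbox: 16 × 10 = 160 N down at 2.4 m → arm 1.77 m, τ = 160 × 1.77 = 283.2 N·m clockwise.
Hanging mass: 30 × 10 = 300 N down at 6.3 m → arm 5.67 m, τ = 300 × 5.67 = 1701 N·m clockwise.
Net load moment about support A = 4402 N·m clockwise.
Reaction R at support B is upward at 5.7 m, arm 5.07 m → moment R × 5.07 counterclockwise.
Balancing moments: R × 5.07 = 4402, giving R = 868 N.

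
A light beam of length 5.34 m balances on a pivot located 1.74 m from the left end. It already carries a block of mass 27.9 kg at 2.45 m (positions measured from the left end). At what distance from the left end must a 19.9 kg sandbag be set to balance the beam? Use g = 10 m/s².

Take moments about the pivot (at 1.74 m from the left end).
Block: 27.9 × 10 = 279 N down at 2.45 m → arm 0.71 m, τ = 279 × 0.71 = 198.1 N·m clockwise.
Net moment of existing loads = 198.1 N·m clockwise.
The sandbag weighs 19.9 × 10 = 199 N and must supply an equal counterclockwise moment, so its lever arm about the pivot is 198.1 / 199 = 0.995 m.
That puts it at 1.74 − 0.995 = 0.745 m from the left end.

x ≈ 0.745 m from the left end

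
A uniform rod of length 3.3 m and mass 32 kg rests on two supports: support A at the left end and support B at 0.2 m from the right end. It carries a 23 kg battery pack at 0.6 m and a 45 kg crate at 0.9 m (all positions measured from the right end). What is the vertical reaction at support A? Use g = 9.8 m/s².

R_A ≈ 275 N

About support B:
Beam weight: 32 × 9.8 = 313.6 N down at 1.65 m → arm 1.45 m, τ = 313.6 × 1.45 = 454.7 N·m counterclockwise.
Battery pack: 23 × 9.8 = 225.4 N down at 0.6 m → arm 0.4 m, τ = 225.4 × 0.4 = 90.16 N·m counterclockwise.
Crate: 45 × 9.8 = 441 N down at 0.9 m → arm 0.7 m, τ = 441 × 0.7 = 308.7 N·m counterclockwise.
Net load moment about support B = 853.6 N·m counterclockwise.
Reaction R at support A is upward at 3.3 m, arm 3.1 m → moment R × 3.1 clockwise.
Setting net torque to zero: R × 3.1 = 853.6 → R = 275 N.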